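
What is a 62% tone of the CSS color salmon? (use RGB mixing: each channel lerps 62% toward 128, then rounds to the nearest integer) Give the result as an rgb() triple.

CSS salmon is rgb(250, 128, 114).
Per channel, c → c + 0.62(128 − c):
  R: 250 − 75.64 = 174.36 → 174
  G: 128 + 0.62×(128−128) = 128 + 0 = 128 → 128
  B: 114 + 0.62×(128−114) = 114 + 8.68 = 122.68 → 123

rgb(174, 128, 123)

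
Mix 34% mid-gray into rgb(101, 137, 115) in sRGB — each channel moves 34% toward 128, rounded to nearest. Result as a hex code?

Per channel, c → c + 0.34(128 − c):
  R: 101 + 0.34×(128−101) = 101 + 9.18 = 110.18 → 110
  G: 137 − 3.06 = 133.94 → 134
  B: 115 + 0.34×(128−115) = 115 + 4.42 = 119.42 → 119
rgb(110, 134, 119) = #6e8677.

#6e8677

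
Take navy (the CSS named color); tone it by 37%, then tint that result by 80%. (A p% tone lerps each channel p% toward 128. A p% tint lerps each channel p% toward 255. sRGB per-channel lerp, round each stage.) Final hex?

CSS navy is rgb(0, 0, 128).
Per channel, c → c + 0.37(128 − c):
  R: 0 + 47.36 = 47.36 → 47
  G: 0 + 0.37×(128−0) = 0 + 47.36 = 47.36 → 47
  B: 128 + 0.37×(128−128) = 128 + 0 = 128 → 128
After the tone: rgb(47, 47, 128) = #2F2F80.
Per channel, c → c + 0.8(255 − c):
  R: 47 + 166.4 = 213.4 → 213
  G: 47 + 0.8×(255−47) = 47 + 166.4 = 213.4 → 213
  B: 128 + 101.6 = 229.6 → 230
rgb(213, 213, 230) = #D5D5E6.

#D5D5E6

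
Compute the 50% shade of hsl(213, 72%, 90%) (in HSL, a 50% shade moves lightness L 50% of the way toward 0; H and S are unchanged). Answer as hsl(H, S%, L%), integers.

hsl(213, 72%, 45%)

L moves 50% from 90 toward 0: 90 − 45 = 45 → 45.
H and S are unchanged.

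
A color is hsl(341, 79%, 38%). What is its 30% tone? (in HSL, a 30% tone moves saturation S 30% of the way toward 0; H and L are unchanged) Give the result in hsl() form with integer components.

hsl(341, 55%, 38%)

S moves 30% from 79 toward 0: 79 − 23.7 = 55.3 → 55.
H and L are unchanged.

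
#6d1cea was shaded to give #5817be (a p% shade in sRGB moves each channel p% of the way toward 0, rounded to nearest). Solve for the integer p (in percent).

19%

#6d1cea is rgb(109, 28, 234); #5817be is rgb(88, 23, 190).
On the B channel (widest range): 190 ≈ 234 + (p/100)(0 − 234), so p ≈ 100×(190 − 234)/(0 − 234) = -4400/-234 = 18.80.
p = 19 reproduces all three channels after rounding.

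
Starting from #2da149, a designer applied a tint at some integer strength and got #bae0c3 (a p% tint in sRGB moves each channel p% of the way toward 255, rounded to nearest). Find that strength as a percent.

#2da149 is rgb(45, 161, 73); #bae0c3 is rgb(186, 224, 195).
On the R channel (widest range): 186 ≈ 45 + (p/100)(255 − 45), so p ≈ 100×(186 − 45)/(255 − 45) = 14100/210 = 67.14.
p = 67 reproduces all three channels after rounding.

67%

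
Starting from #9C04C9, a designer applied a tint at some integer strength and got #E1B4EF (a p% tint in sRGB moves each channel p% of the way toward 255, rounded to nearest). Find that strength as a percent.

70%

#9C04C9 is rgb(156, 4, 201); #E1B4EF is rgb(225, 180, 239).
On the G channel (widest range): 180 ≈ 4 + (p/100)(255 − 4), so p ≈ 100×(180 − 4)/(255 − 4) = 17600/251 = 70.12.
p = 70 reproduces all three channels after rounding.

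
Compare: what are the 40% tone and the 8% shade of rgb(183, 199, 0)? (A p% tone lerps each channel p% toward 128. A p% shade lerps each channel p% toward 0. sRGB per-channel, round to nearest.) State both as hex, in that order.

40% tone:
  R: 183 + 0.4×(128−183) = 183 − 22 = 161 → 161
  G: 199 − 28.4 = 170.6 → 171
  B: 0 + 51.2 = 51.2 → 51
  → #A1AB33
8% shade:
  R: 183 − 14.64 = 168.36 → 168
  G: 199 + 0.08×(0−199) = 199 − 15.92 = 183.08 → 183
  B: 0 + 0 = 0 → 0
  → #A8B700

#A1AB33, #A8B700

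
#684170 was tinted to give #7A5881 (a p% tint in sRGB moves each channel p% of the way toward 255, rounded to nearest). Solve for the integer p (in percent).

#684170 is rgb(104, 65, 112); #7A5881 is rgb(122, 88, 129).
On the G channel (widest range): 88 ≈ 65 + (p/100)(255 − 65), so p ≈ 100×(88 − 65)/(255 − 65) = 2300/190 = 12.11.
p = 12 reproduces all three channels after rounding.

12%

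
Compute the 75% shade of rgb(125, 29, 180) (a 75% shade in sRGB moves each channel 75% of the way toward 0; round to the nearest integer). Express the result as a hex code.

#1f072d

A 75% shade moves each channel 75% toward 0:
  R: 125 − 93.75 = 31.25 → 31
  G: 29 + 0.75×(0−29) = 29 − 21.75 = 7.25 → 7
  B: 180 + 0.75×(0−180) = 180 − 135 = 45 → 45
rgb(31, 7, 45) = #1f072d.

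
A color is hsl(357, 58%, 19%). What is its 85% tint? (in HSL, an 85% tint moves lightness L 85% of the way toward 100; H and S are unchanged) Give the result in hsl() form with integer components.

hsl(357, 58%, 88%)

L moves 85% from 19 toward 100: 19 + 68.85 = 87.85 → 88.
H and S are unchanged.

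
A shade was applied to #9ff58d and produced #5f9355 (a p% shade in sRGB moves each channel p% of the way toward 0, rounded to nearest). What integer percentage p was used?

#9ff58d is rgb(159, 245, 141); #5f9355 is rgb(95, 147, 85).
On the G channel (widest range): 147 ≈ 245 + (p/100)(0 − 245), so p ≈ 100×(147 − 245)/(0 − 245) = -9800/-245 = 40.00.
p = 40 reproduces all three channels after rounding.

40%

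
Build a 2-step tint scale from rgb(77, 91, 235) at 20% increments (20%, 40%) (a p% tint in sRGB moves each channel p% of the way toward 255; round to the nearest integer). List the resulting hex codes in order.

20%: (77 + 35.6 = 112.6→113, 91 + 32.8 = 123.8→124, 235 + 4 = 239→239) → #717CEF
40%: (77 + 71.2 = 148.2→148, 91 + 65.6 = 156.6→157, 235 + 8 = 243→243) → #949DF3

#717CEF, #949DF3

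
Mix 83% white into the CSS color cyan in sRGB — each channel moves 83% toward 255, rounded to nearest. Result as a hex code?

CSS cyan is rgb(0, 255, 255).
An 83% tint moves each channel 83% toward 255:
  R: 0 + 0.83×(255−0) = 0 + 211.65 = 211.65 → 212
  G: 255 + 0 = 255 → 255
  B: 255 + 0 = 255 → 255
rgb(212, 255, 255) = #d4ffff.

#d4ffff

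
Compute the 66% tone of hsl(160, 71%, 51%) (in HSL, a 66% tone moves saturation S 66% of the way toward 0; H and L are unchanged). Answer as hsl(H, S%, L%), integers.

hsl(160, 24%, 51%)

S moves 66% from 71 toward 0: 71 − 46.86 = 24.14 → 24.
H and L are unchanged.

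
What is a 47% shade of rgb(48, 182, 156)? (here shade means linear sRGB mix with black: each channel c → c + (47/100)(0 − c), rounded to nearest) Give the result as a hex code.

A 47% shade moves each channel 47% toward 0:
  R: 48 + 0.47×(0−48) = 48 − 22.56 = 25.44 → 25
  G: 182 − 85.54 = 96.46 → 96
  B: 156 + 0.47×(0−156) = 156 − 73.32 = 82.68 → 83
rgb(25, 96, 83) = #196053.

#196053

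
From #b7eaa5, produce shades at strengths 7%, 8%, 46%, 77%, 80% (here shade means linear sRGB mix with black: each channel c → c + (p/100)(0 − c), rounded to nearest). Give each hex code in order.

#b7eaa5 is rgb(183, 234, 165).
7%: (183 − 12.81 = 170.19→170, 234 − 16.38 = 217.62→218, 165 − 11.55 = 153.45→153) → #aada99
8%: (183 − 14.64 = 168.36→168, 234 − 18.72 = 215.28→215, 165 − 13.2 = 151.8→152) → #a8d798
46%: (183 − 84.18 = 98.82→99, 234 − 107.64 = 126.36→126, 165 − 75.9 = 89.1→89) → #637e59
77%: (183 − 140.91 = 42.09→42, 234 − 180.18 = 53.82→54, 165 − 127.05 = 37.95→38) → #2a3626
80%: (183 − 146.4 = 36.6→37, 234 − 187.2 = 46.8→47, 165 − 132 = 33→33) → #252f21

#aada99, #a8d798, #637e59, #2a3626, #252f21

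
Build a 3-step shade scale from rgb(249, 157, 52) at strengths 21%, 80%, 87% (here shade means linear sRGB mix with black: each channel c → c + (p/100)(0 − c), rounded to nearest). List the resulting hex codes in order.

21%: (249 − 52.29 = 196.71→197, 157 − 32.97 = 124.03→124, 52 − 10.92 = 41.08→41) → #C57C29
80%: (249 − 199.2 = 49.8→50, 157 − 125.6 = 31.4→31, 52 − 41.6 = 10.4→10) → #321F0A
87%: (249 − 216.63 = 32.37→32, 157 − 136.59 = 20.41→20, 52 − 45.24 = 6.76→7) → #201407

#C57C29, #321F0A, #201407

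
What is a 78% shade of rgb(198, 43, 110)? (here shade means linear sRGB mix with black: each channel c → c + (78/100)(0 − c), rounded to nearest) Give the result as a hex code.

#2c0918

Per channel, c → c + 0.78(0 − c):
  R: 198 − 154.44 = 43.56 → 44
  G: 43 − 33.54 = 9.46 → 9
  B: 110 + 0.78×(0−110) = 110 − 85.8 = 24.2 → 24
rgb(44, 9, 24) = #2c0918.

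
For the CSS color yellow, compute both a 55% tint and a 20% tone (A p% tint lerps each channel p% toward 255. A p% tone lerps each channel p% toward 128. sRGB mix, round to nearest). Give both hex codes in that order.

CSS yellow is rgb(255, 255, 0).
55% tint:
  R: 255 + 0 = 255 → 255
  G: 255 + 0 = 255 → 255
  B: 0 + 0.55×(255−0) = 0 + 140.25 = 140.25 → 140
  → #ffff8c
20% tone:
  R: 255 + 0.2×(128−255) = 255 − 25.4 = 229.6 → 230
  G: 255 − 25.4 = 229.6 → 230
  B: 0 + 0.2×(128−0) = 0 + 25.6 = 25.6 → 26
  → #e6e61a

#ffff8c, #e6e61a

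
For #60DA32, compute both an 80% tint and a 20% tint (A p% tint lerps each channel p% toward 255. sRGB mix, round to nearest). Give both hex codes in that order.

#DFF8D6, #80E15B

#60DA32 is rgb(96, 218, 50).
80% tint:
  R: 96 + 0.8×(255−96) = 96 + 127.2 = 223.2 → 223
  G: 218 + 29.6 = 247.6 → 248
  B: 50 + 0.8×(255−50) = 50 + 164 = 214 → 214
  → #DFF8D6
20% tint:
  R: 96 + 31.8 = 127.8 → 128
  G: 218 + 0.2×(255−218) = 218 + 7.4 = 225.4 → 225
  B: 50 + 0.2×(255−50) = 50 + 41 = 91 → 91
  → #80E15B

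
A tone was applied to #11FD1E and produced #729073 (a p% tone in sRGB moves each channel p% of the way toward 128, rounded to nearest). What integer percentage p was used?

87%

#11FD1E is rgb(17, 253, 30); #729073 is rgb(114, 144, 115).
On the G channel (widest range): 144 ≈ 253 + (p/100)(128 − 253), so p ≈ 100×(144 − 253)/(128 − 253) = -10900/-125 = 87.20.
p = 87 reproduces all three channels after rounding.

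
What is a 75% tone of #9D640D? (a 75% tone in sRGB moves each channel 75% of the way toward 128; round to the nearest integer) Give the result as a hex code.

#877963

#9D640D is rgb(157, 100, 13).
Lerp each channel 75% toward 128:
  R: 157 + 0.75×(128−157) = 157 − 21.75 = 135.25 → 135
  G: 100 + 21 = 121 → 121
  B: 13 + 0.75×(128−13) = 13 + 86.25 = 99.25 → 99
rgb(135, 121, 99) = #877963.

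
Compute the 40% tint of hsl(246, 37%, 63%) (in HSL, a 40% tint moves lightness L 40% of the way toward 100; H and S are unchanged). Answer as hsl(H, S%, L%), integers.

L moves 40% from 63 toward 100: 63 + 14.8 = 77.8 → 78.
H and S are unchanged.

hsl(246, 37%, 78%)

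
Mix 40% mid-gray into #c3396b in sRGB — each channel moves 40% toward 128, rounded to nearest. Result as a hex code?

#a85573

#c3396b is rgb(195, 57, 107).
Lerp each channel 40% toward 128:
  R: 195 + 0.4×(128−195) = 195 − 26.8 = 168.2 → 168
  G: 57 + 28.4 = 85.4 → 85
  B: 107 + 0.4×(128−107) = 107 + 8.4 = 115.4 → 115
rgb(168, 85, 115) = #a85573.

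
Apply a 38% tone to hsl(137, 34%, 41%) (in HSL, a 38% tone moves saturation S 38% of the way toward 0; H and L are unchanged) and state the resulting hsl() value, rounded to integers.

hsl(137, 21%, 41%)

S moves 38% from 34 toward 0: 34 − 12.92 = 21.08 → 21.
H and L are unchanged.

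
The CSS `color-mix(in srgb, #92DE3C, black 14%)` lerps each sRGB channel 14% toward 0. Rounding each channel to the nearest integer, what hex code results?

#7EBF34

#92DE3C is rgb(146, 222, 60).
Per channel, c → c + 0.14(0 − c):
  R: 146 + 0.14×(0−146) = 146 − 20.44 = 125.56 → 126
  G: 222 + 0.14×(0−222) = 222 − 31.08 = 190.92 → 191
  B: 60 + 0.14×(0−60) = 60 − 8.4 = 51.6 → 52
rgb(126, 191, 52) = #7EBF34.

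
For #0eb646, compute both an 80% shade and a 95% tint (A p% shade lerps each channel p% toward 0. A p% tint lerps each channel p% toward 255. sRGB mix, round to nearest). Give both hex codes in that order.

#03240e, #f3fbf6

#0eb646 is rgb(14, 182, 70).
80% shade:
  R: 14 + 0.8×(0−14) = 14 − 11.2 = 2.8 → 3
  G: 182 − 145.6 = 36.4 → 36
  B: 70 − 56 = 14 → 14
  → #03240e
95% tint:
  R: 14 + 0.95×(255−14) = 14 + 228.95 = 242.95 → 243
  G: 182 + 0.95×(255−182) = 182 + 69.35 = 251.35 → 251
  B: 70 + 0.95×(255−70) = 70 + 175.75 = 245.75 → 246
  → #f3fbf6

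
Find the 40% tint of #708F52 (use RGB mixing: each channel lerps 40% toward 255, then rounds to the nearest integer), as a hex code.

#708F52 is rgb(112, 143, 82).
Per channel, c → c + 0.4(255 − c):
  R: 112 + 0.4×(255−112) = 112 + 57.2 = 169.2 → 169
  G: 143 + 44.8 = 187.8 → 188
  B: 82 + 69.2 = 151.2 → 151
rgb(169, 188, 151) = #A9BC97.

#A9BC97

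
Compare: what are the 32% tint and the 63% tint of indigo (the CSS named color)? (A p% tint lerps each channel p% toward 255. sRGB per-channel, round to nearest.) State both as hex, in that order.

#8552AA, #BCA1D1

CSS indigo is rgb(75, 0, 130).
32% tint:
  R: 75 + 57.6 = 132.6 → 133
  G: 0 + 81.6 = 81.6 → 82
  B: 130 + 0.32×(255−130) = 130 + 40 = 170 → 170
  → #8552AA
63% tint:
  R: 75 + 0.63×(255−75) = 75 + 113.4 = 188.4 → 188
  G: 0 + 160.65 = 160.65 → 161
  B: 130 + 0.63×(255−130) = 130 + 78.75 = 208.75 → 209
  → #BCA1D1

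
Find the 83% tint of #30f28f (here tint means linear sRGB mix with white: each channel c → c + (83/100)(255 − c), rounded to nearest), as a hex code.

#30f28f is rgb(48, 242, 143).
An 83% tint moves each channel 83% toward 255:
  R: 48 + 0.83×(255−48) = 48 + 171.81 = 219.81 → 220
  G: 242 + 0.83×(255−242) = 242 + 10.79 = 252.79 → 253
  B: 143 + 0.83×(255−143) = 143 + 92.96 = 235.96 → 236
rgb(220, 253, 236) = #dcfdec.

#dcfdec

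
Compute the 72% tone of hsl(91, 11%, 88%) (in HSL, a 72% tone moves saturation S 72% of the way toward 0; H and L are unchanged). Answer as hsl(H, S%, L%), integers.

hsl(91, 3%, 88%)

S moves 72% from 11 toward 0: 11 − 7.92 = 3.08 → 3.
H and L are unchanged.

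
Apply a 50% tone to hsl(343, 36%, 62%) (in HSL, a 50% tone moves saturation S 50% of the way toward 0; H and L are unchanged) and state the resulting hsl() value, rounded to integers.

hsl(343, 18%, 62%)

S moves 50% from 36 toward 0: 36 − 18 = 18 → 18.
H and L are unchanged.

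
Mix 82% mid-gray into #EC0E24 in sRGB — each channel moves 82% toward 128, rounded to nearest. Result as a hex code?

#936B6F

#EC0E24 is rgb(236, 14, 36).
Per channel, c → c + 0.82(128 − c):
  R: 236 + 0.82×(128−236) = 236 − 88.56 = 147.44 → 147
  G: 14 + 93.48 = 107.48 → 107
  B: 36 + 0.82×(128−36) = 36 + 75.44 = 111.44 → 111
rgb(147, 107, 111) = #936B6F.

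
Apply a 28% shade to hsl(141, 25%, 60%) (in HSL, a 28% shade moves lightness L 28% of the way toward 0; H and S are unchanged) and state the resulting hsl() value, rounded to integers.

L moves 28% from 60 toward 0: 60 − 16.8 = 43.2 → 43.
H and S are unchanged.

hsl(141, 25%, 43%)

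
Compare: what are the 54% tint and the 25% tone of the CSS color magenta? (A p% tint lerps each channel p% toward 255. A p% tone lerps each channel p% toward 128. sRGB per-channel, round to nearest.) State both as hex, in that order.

CSS magenta is rgb(255, 0, 255).
54% tint:
  R: 255 + 0 = 255 → 255
  G: 0 + 137.7 = 137.7 → 138
  B: 255 + 0 = 255 → 255
  → #FF8AFF
25% tone:
  R: 255 − 31.75 = 223.25 → 223
  G: 0 + 32 = 32 → 32
  B: 255 + 0.25×(128−255) = 255 − 31.75 = 223.25 → 223
  → #DF20DF

#FF8AFF, #DF20DF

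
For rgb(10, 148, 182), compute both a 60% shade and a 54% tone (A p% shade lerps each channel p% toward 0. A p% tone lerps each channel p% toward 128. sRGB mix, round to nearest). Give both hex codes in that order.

60% shade:
  R: 10 + 0.6×(0−10) = 10 − 6 = 4 → 4
  G: 148 − 88.8 = 59.2 → 59
  B: 182 + 0.6×(0−182) = 182 − 109.2 = 72.8 → 73
  → #043b49
54% tone:
  R: 10 + 0.54×(128−10) = 10 + 63.72 = 73.72 → 74
  G: 148 + 0.54×(128−148) = 148 − 10.8 = 137.2 → 137
  B: 182 − 29.16 = 152.84 → 153
  → #4a8999

#043b49, #4a8999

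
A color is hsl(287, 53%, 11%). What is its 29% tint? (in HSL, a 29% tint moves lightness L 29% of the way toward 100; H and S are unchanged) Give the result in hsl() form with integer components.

hsl(287, 53%, 37%)

L moves 29% from 11 toward 100: 11 + 25.81 = 36.81 → 37.
H and S are unchanged.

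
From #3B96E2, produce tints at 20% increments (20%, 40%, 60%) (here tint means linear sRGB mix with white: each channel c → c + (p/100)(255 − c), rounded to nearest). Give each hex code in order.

#62ABE8, #89C0EE, #B1D5F3

#3B96E2 is rgb(59, 150, 226).
20%: (59 + 39.2 = 98.2→98, 150 + 21 = 171→171, 226 + 5.8 = 231.8→232) → #62ABE8
40%: (59 + 78.4 = 137.4→137, 150 + 42 = 192→192, 226 + 11.6 = 237.6→238) → #89C0EE
60%: (59 + 117.6 = 176.6→177, 150 + 63 = 213→213, 226 + 17.4 = 243.4→243) → #B1D5F3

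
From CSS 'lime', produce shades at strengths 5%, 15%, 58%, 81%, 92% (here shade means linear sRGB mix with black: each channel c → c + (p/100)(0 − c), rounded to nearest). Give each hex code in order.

CSS lime is rgb(0, 255, 0).
5%: (0→0, 255 − 12.75 = 242.25→242, 0→0) → #00F200
15%: (0→0, 255 − 38.25 = 216.75→217, 0→0) → #00D900
58%: (0→0, 255 − 147.9 = 107.1→107, 0→0) → #006B00
81%: (0→0, 255 − 206.55 = 48.45→48, 0→0) → #003000
92%: (0→0, 255 − 234.6 = 20.4→20, 0→0) → #001400

#00F200, #00D900, #006B00, #003000, #001400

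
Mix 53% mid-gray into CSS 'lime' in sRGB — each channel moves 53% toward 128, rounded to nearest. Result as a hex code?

CSS lime is rgb(0, 255, 0).
Per channel, c → c + 0.53(128 − c):
  R: 0 + 0.53×(128−0) = 0 + 67.84 = 67.84 → 68
  G: 255 + 0.53×(128−255) = 255 − 67.31 = 187.69 → 188
  B: 0 + 67.84 = 67.84 → 68
rgb(68, 188, 68) = #44BC44.

#44BC44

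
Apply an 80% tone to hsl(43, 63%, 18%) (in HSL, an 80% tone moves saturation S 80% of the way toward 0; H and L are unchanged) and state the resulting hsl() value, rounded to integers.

hsl(43, 13%, 18%)

S moves 80% from 63 toward 0: 63 − 50.4 = 12.6 → 13.
H and L are unchanged.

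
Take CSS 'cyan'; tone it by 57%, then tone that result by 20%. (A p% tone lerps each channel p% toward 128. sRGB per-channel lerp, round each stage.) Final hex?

CSS cyan is rgb(0, 255, 255).
Per channel, c → c + 0.57(128 − c):
  R: 0 + 72.96 = 72.96 → 73
  G: 255 + 0.57×(128−255) = 255 − 72.39 = 182.61 → 183
  B: 255 − 72.39 = 182.61 → 183
After the tone: rgb(73, 183, 183) = #49B7B7.
Per channel, c → c + 0.2(128 − c):
  R: 73 + 11 = 84 → 84
  G: 183 + 0.2×(128−183) = 183 − 11 = 172 → 172
  B: 183 − 11 = 172 → 172
rgb(84, 172, 172) = #54ACAC.

#54ACAC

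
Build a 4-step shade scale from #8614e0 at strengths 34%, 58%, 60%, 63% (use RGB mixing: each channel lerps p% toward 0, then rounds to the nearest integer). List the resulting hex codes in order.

#8614e0 is rgb(134, 20, 224).
34%: (134 − 45.56 = 88.44→88, 20 − 6.8 = 13.2→13, 224 − 76.16 = 147.84→148) → #580d94
58%: (134 − 77.72 = 56.28→56, 20 − 11.6 = 8.4→8, 224 − 129.92 = 94.08→94) → #38085e
60%: (134 − 80.4 = 53.6→54, 20 − 12 = 8→8, 224 − 134.4 = 89.6→90) → #36085a
63%: (134 − 84.42 = 49.58→50, 20 − 12.6 = 7.4→7, 224 − 141.12 = 82.88→83) → #320753

#580d94, #38085e, #36085a, #320753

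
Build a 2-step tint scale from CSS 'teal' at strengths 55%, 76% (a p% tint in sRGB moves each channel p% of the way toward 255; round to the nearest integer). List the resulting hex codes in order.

#8CC6C6, #C2E1E1

CSS teal is rgb(0, 128, 128).
55%: (0 + 140.25 = 140.25→140, 128 + 69.85 = 197.85→198, 128 + 69.85 = 197.85→198) → #8CC6C6
76%: (0 + 193.8 = 193.8→194, 128 + 96.52 = 224.52→225, 128 + 96.52 = 224.52→225) → #C2E1E1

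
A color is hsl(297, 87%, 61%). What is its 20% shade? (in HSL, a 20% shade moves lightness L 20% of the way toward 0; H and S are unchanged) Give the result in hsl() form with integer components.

L moves 20% from 61 toward 0: 61 − 12.2 = 48.8 → 49.
H and S are unchanged.

hsl(297, 87%, 49%)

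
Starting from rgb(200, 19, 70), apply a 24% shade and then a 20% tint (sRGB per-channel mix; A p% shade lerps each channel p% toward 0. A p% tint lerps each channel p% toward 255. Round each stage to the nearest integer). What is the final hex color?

#ad3e5d

A 24% shade moves each channel 24% toward 0:
  R: 200 + 0.24×(0−200) = 200 − 48 = 152 → 152
  G: 19 + 0.24×(0−19) = 19 − 4.56 = 14.44 → 14
  B: 70 − 16.8 = 53.2 → 53
After the shade: rgb(152, 14, 53) = #980e35.
Lerp each channel 20% toward 255:
  R: 152 + 20.6 = 172.6 → 173
  G: 14 + 48.2 = 62.2 → 62
  B: 53 + 0.2×(255−53) = 53 + 40.4 = 93.4 → 93
rgb(173, 62, 93) = #ad3e5d.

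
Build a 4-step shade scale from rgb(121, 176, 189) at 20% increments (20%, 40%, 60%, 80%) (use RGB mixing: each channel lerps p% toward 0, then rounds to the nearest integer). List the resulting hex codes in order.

#618d97, #496a71, #30464c, #182326

20%: (121 − 24.2 = 96.8→97, 176 − 35.2 = 140.8→141, 189 − 37.8 = 151.2→151) → #618d97
40%: (121 − 48.4 = 72.6→73, 176 − 70.4 = 105.6→106, 189 − 75.6 = 113.4→113) → #496a71
60%: (121 − 72.6 = 48.4→48, 176 − 105.6 = 70.4→70, 189 − 113.4 = 75.6→76) → #30464c
80%: (121 − 96.8 = 24.2→24, 176 − 140.8 = 35.2→35, 189 − 151.2 = 37.8→38) → #182326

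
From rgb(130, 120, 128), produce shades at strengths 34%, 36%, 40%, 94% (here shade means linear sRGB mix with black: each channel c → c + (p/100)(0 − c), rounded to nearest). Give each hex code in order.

34%: (130 − 44.2 = 85.8→86, 120 − 40.8 = 79.2→79, 128 − 43.52 = 84.48→84) → #564F54
36%: (130 − 46.8 = 83.2→83, 120 − 43.2 = 76.8→77, 128 − 46.08 = 81.92→82) → #534D52
40%: (130 − 52 = 78→78, 120 − 48 = 72→72, 128 − 51.2 = 76.8→77) → #4E484D
94%: (130 − 122.2 = 7.8→8, 120 − 112.8 = 7.2→7, 128 − 120.32 = 7.68→8) → #080708

#564F54, #534D52, #4E484D, #080708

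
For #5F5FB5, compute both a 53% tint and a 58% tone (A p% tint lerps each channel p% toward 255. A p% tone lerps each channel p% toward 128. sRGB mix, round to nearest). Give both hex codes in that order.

#5F5FB5 is rgb(95, 95, 181).
53% tint:
  R: 95 + 84.8 = 179.8 → 180
  G: 95 + 84.8 = 179.8 → 180
  B: 181 + 0.53×(255−181) = 181 + 39.22 = 220.22 → 220
  → #B4B4DC
58% tone:
  R: 95 + 19.14 = 114.14 → 114
  G: 95 + 19.14 = 114.14 → 114
  B: 181 + 0.58×(128−181) = 181 − 30.74 = 150.26 → 150
  → #727296

#B4B4DC, #727296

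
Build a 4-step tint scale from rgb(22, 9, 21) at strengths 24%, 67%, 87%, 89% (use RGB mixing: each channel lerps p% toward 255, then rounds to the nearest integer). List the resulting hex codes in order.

24%: (22 + 55.92 = 77.92→78, 9 + 59.04 = 68.04→68, 21 + 56.16 = 77.16→77) → #4E444D
67%: (22 + 156.11 = 178.11→178, 9 + 164.82 = 173.82→174, 21 + 156.78 = 177.78→178) → #B2AEB2
87%: (22 + 202.71 = 224.71→225, 9 + 214.02 = 223.02→223, 21 + 203.58 = 224.58→225) → #E1DFE1
89%: (22 + 207.37 = 229.37→229, 9 + 218.94 = 227.94→228, 21 + 208.26 = 229.26→229) → #E5E4E5

#4E444D, #B2AEB2, #E1DFE1, #E5E4E5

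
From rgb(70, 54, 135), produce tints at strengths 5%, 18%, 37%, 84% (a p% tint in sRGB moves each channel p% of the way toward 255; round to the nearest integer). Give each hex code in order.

5%: (70 + 9.25 = 79.25→79, 54 + 10.05 = 64.05→64, 135 + 6 = 141→141) → #4f408d
18%: (70 + 33.3 = 103.3→103, 54 + 36.18 = 90.18→90, 135 + 21.6 = 156.6→157) → #675a9d
37%: (70 + 68.45 = 138.45→138, 54 + 74.37 = 128.37→128, 135 + 44.4 = 179.4→179) → #8a80b3
84%: (70 + 155.4 = 225.4→225, 54 + 168.84 = 222.84→223, 135 + 100.8 = 235.8→236) → #e1dfec

#4f408d, #675a9d, #8a80b3, #e1dfec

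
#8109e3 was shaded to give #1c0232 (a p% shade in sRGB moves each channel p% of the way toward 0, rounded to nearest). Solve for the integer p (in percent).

78%

#8109e3 is rgb(129, 9, 227); #1c0232 is rgb(28, 2, 50).
On the B channel (widest range): 50 ≈ 227 + (p/100)(0 − 227), so p ≈ 100×(50 − 227)/(0 − 227) = -17700/-227 = 77.97.
p = 78 reproduces all three channels after rounding.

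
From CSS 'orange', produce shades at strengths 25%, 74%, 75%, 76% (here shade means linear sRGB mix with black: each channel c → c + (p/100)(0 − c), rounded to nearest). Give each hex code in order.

#bf7c00, #422b00, #402900, #3d2800

CSS orange is rgb(255, 165, 0).
25%: (255 − 63.75 = 191.25→191, 165 − 41.25 = 123.75→124, 0→0) → #bf7c00
74%: (255 − 188.7 = 66.3→66, 165 − 122.1 = 42.9→43, 0→0) → #422b00
75%: (255 − 191.25 = 63.75→64, 165 − 123.75 = 41.25→41, 0→0) → #402900
76%: (255 − 193.8 = 61.2→61, 165 − 125.4 = 39.6→40, 0→0) → #3d2800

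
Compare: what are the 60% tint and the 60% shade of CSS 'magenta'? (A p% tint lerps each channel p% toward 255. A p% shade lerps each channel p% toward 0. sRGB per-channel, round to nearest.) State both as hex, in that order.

#FF99FF, #660066

CSS magenta is rgb(255, 0, 255).
60% tint:
  R: 255 + 0.6×(255−255) = 255 + 0 = 255 → 255
  G: 0 + 0.6×(255−0) = 0 + 153 = 153 → 153
  B: 255 + 0.6×(255−255) = 255 + 0 = 255 → 255
  → #FF99FF
60% shade:
  R: 255 − 153 = 102 → 102
  G: 0 + 0.6×(0−0) = 0 + 0 = 0 → 0
  B: 255 + 0.6×(0−255) = 255 − 153 = 102 → 102
  → #660066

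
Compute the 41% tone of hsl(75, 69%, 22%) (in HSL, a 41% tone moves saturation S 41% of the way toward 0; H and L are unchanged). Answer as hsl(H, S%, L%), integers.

S moves 41% from 69 toward 0: 69 − 28.29 = 40.71 → 41.
H and L are unchanged.

hsl(75, 41%, 22%)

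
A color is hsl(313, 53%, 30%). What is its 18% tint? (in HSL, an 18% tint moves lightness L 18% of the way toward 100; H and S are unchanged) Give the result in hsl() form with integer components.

L moves 18% from 30 toward 100: 30 + 12.6 = 42.6 → 43.
H and S are unchanged.

hsl(313, 53%, 43%)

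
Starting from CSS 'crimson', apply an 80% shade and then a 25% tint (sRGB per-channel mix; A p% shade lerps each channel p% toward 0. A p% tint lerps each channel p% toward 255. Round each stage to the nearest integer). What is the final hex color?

#614349

CSS crimson is rgb(220, 20, 60).
Lerp each channel 80% toward 0:
  R: 220 + 0.8×(0−220) = 220 − 176 = 44 → 44
  G: 20 + 0.8×(0−20) = 20 − 16 = 4 → 4
  B: 60 + 0.8×(0−60) = 60 − 48 = 12 → 12
After the shade: rgb(44, 4, 12) = #2C040C.
Lerp each channel 25% toward 255:
  R: 44 + 52.75 = 96.75 → 97
  G: 4 + 62.75 = 66.75 → 67
  B: 12 + 0.25×(255−12) = 12 + 60.75 = 72.75 → 73
rgb(97, 67, 73) = #614349.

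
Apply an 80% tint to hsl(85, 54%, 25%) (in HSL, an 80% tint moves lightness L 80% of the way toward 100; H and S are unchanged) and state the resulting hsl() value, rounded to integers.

hsl(85, 54%, 85%)

L moves 80% from 25 toward 100: 25 + 60 = 85 → 85.
H and S are unchanged.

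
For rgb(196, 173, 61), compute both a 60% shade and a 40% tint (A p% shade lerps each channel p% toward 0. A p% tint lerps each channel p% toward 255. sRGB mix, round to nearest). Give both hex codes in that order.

#4e4518, #dcce8b

60% shade:
  R: 196 − 117.6 = 78.4 → 78
  G: 173 − 103.8 = 69.2 → 69
  B: 61 + 0.6×(0−61) = 61 − 36.6 = 24.4 → 24
  → #4e4518
40% tint:
  R: 196 + 23.6 = 219.6 → 220
  G: 173 + 32.8 = 205.8 → 206
  B: 61 + 0.4×(255−61) = 61 + 77.6 = 138.6 → 139
  → #dcce8b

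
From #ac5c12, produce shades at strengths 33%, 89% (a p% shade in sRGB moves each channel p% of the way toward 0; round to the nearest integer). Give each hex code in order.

#ac5c12 is rgb(172, 92, 18).
33%: (172 − 56.76 = 115.24→115, 92 − 30.36 = 61.64→62, 18 − 5.94 = 12.06→12) → #733e0c
89%: (172 − 153.08 = 18.92→19, 92 − 81.88 = 10.12→10, 18 − 16.02 = 1.98→2) → #130a02

#733e0c, #130a02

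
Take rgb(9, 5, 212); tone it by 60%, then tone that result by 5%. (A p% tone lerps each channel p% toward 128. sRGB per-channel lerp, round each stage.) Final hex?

#5251A0

Lerp each channel 60% toward 128:
  R: 9 + 0.6×(128−9) = 9 + 71.4 = 80.4 → 80
  G: 5 + 0.6×(128−5) = 5 + 73.8 = 78.8 → 79
  B: 212 − 50.4 = 161.6 → 162
After the tone: rgb(80, 79, 162) = #504FA2.
A 5% tone moves each channel 5% toward 128:
  R: 80 + 2.4 = 82.4 → 82
  G: 79 + 0.05×(128−79) = 79 + 2.45 = 81.45 → 81
  B: 162 + 0.05×(128−162) = 162 − 1.7 = 160.3 → 160
rgb(82, 81, 160) = #5251A0.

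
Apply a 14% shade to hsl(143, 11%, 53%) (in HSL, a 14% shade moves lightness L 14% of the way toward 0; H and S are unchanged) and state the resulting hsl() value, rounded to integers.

L moves 14% from 53 toward 0: 53 − 7.42 = 45.58 → 46.
H and S are unchanged.

hsl(143, 11%, 46%)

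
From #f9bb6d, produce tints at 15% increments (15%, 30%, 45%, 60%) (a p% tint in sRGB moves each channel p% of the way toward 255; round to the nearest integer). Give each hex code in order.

#fac583, #fbcf99, #fcdaaf, #fde4c5

#f9bb6d is rgb(249, 187, 109).
15%: (249 + 0.9 = 249.9→250, 187 + 10.2 = 197.2→197, 109 + 21.9 = 130.9→131) → #fac583
30%: (249 + 1.8 = 250.8→251, 187 + 20.4 = 207.4→207, 109 + 43.8 = 152.8→153) → #fbcf99
45%: (249 + 2.7 = 251.7→252, 187 + 30.6 = 217.6→218, 109 + 65.7 = 174.7→175) → #fcdaaf
60%: (249 + 3.6 = 252.6→253, 187 + 40.8 = 227.8→228, 109 + 87.6 = 196.6→197) → #fde4c5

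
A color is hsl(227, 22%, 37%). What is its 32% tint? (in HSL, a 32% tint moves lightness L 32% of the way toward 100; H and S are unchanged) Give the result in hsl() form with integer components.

L moves 32% from 37 toward 100: 37 + 20.16 = 57.16 → 57.
H and S are unchanged.

hsl(227, 22%, 57%)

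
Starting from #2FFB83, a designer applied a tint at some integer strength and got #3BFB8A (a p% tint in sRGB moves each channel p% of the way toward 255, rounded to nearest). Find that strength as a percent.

6%

#2FFB83 is rgb(47, 251, 131); #3BFB8A is rgb(59, 251, 138).
On the R channel (widest range): 59 ≈ 47 + (p/100)(255 − 47), so p ≈ 100×(59 − 47)/(255 − 47) = 1200/208 = 5.77.
p = 6 reproduces all three channels after rounding.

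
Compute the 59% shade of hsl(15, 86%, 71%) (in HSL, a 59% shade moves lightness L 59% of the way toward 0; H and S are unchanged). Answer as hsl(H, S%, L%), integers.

hsl(15, 86%, 29%)

L moves 59% from 71 toward 0: 71 − 41.89 = 29.11 → 29.
H and S are unchanged.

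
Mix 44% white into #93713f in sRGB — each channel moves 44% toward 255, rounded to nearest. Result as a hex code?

#93713f is rgb(147, 113, 63).
Per channel, c → c + 0.44(255 − c):
  R: 147 + 47.52 = 194.52 → 195
  G: 113 + 62.48 = 175.48 → 175
  B: 63 + 84.48 = 147.48 → 147
rgb(195, 175, 147) = #c3af93.

#c3af93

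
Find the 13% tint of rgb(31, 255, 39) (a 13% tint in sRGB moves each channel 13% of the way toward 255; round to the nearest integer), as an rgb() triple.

Lerp each channel 13% toward 255:
  R: 31 + 29.12 = 60.12 → 60
  G: 255 + 0.13×(255−255) = 255 + 0 = 255 → 255
  B: 39 + 28.08 = 67.08 → 67

rgb(60, 255, 67)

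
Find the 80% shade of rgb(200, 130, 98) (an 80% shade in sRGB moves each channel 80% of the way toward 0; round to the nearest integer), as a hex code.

#281A14

Per channel, c → c + 0.8(0 − c):
  R: 200 + 0.8×(0−200) = 200 − 160 = 40 → 40
  G: 130 − 104 = 26 → 26
  B: 98 − 78.4 = 19.6 → 20
rgb(40, 26, 20) = #281A14.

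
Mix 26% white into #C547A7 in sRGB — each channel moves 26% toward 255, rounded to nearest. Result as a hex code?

#D477BE

#C547A7 is rgb(197, 71, 167).
Lerp each channel 26% toward 255:
  R: 197 + 15.08 = 212.08 → 212
  G: 71 + 0.26×(255−71) = 71 + 47.84 = 118.84 → 119
  B: 167 + 22.88 = 189.88 → 190
rgb(212, 119, 190) = #D477BE.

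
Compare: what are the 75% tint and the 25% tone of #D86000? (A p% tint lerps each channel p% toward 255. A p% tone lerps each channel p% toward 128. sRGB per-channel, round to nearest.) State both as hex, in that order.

#D86000 is rgb(216, 96, 0).
75% tint:
  R: 216 + 0.75×(255−216) = 216 + 29.25 = 245.25 → 245
  G: 96 + 0.75×(255−96) = 96 + 119.25 = 215.25 → 215
  B: 0 + 191.25 = 191.25 → 191
  → #F5D7BF
25% tone:
  R: 216 − 22 = 194 → 194
  G: 96 + 0.25×(128−96) = 96 + 8 = 104 → 104
  B: 0 + 0.25×(128−0) = 0 + 32 = 32 → 32
  → #C26820

#F5D7BF, #C26820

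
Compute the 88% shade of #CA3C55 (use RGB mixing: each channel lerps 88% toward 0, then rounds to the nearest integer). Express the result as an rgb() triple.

rgb(24, 7, 10)

#CA3C55 is rgb(202, 60, 85).
An 88% shade moves each channel 88% toward 0:
  R: 202 + 0.88×(0−202) = 202 − 177.76 = 24.24 → 24
  G: 60 + 0.88×(0−60) = 60 − 52.8 = 7.2 → 7
  B: 85 + 0.88×(0−85) = 85 − 74.8 = 10.2 → 10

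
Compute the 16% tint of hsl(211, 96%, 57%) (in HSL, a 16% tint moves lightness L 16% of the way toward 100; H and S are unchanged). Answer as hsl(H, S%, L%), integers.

L moves 16% from 57 toward 100: 57 + 6.88 = 63.88 → 64.
H and S are unchanged.

hsl(211, 96%, 64%)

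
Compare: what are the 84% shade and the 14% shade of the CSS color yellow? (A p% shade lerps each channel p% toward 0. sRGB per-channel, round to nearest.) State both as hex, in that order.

CSS yellow is rgb(255, 255, 0).
84% shade:
  R: 255 − 214.2 = 40.8 → 41
  G: 255 + 0.84×(0−255) = 255 − 214.2 = 40.8 → 41
  B: 0 + 0 = 0 → 0
  → #292900
14% shade:
  R: 255 − 35.7 = 219.3 → 219
  G: 255 − 35.7 = 219.3 → 219
  B: 0 + 0 = 0 → 0
  → #dbdb00

#292900, #dbdb00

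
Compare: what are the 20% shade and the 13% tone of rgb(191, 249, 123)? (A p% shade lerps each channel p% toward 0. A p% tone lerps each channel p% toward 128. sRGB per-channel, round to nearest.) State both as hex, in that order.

#99c762, #b7e97c

20% shade:
  R: 191 − 38.2 = 152.8 → 153
  G: 249 + 0.2×(0−249) = 249 − 49.8 = 199.2 → 199
  B: 123 + 0.2×(0−123) = 123 − 24.6 = 98.4 → 98
  → #99c762
13% tone:
  R: 191 − 8.19 = 182.81 → 183
  G: 249 + 0.13×(128−249) = 249 − 15.73 = 233.27 → 233
  B: 123 + 0.13×(128−123) = 123 + 0.65 = 123.65 → 124
  → #b7e97c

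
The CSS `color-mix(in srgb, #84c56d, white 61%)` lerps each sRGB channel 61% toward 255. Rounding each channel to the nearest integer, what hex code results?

#cfe8c6

#84c56d is rgb(132, 197, 109).
Per channel, c → c + 0.61(255 − c):
  R: 132 + 75.03 = 207.03 → 207
  G: 197 + 0.61×(255−197) = 197 + 35.38 = 232.38 → 232
  B: 109 + 0.61×(255−109) = 109 + 89.06 = 198.06 → 198
rgb(207, 232, 198) = #cfe8c6.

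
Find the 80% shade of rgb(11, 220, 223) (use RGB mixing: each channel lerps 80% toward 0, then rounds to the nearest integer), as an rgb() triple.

An 80% shade moves each channel 80% toward 0:
  R: 11 + 0.8×(0−11) = 11 − 8.8 = 2.2 → 2
  G: 220 − 176 = 44 → 44
  B: 223 − 178.4 = 44.6 → 45

rgb(2, 44, 45)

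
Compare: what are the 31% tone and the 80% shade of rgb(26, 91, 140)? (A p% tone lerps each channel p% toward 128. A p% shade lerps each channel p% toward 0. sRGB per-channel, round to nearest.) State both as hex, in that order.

31% tone:
  R: 26 + 0.31×(128−26) = 26 + 31.62 = 57.62 → 58
  G: 91 + 0.31×(128−91) = 91 + 11.47 = 102.47 → 102
  B: 140 + 0.31×(128−140) = 140 − 3.72 = 136.28 → 136
  → #3a6688
80% shade:
  R: 26 − 20.8 = 5.2 → 5
  G: 91 + 0.8×(0−91) = 91 − 72.8 = 18.2 → 18
  B: 140 − 112 = 28 → 28
  → #05121c

#3a6688, #05121c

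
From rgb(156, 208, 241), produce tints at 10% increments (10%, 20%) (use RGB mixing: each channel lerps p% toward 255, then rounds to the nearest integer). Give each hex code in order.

#a6d5f2, #b0d9f4

10%: (156 + 9.9 = 165.9→166, 208 + 4.7 = 212.7→213, 241 + 1.4 = 242.4→242) → #a6d5f2
20%: (156 + 19.8 = 175.8→176, 208 + 9.4 = 217.4→217, 241 + 2.8 = 243.8→244) → #b0d9f4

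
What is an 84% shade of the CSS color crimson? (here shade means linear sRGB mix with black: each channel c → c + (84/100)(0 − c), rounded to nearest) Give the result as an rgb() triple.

CSS crimson is rgb(220, 20, 60).
Per channel, c → c + 0.84(0 − c):
  R: 220 − 184.8 = 35.2 → 35
  G: 20 + 0.84×(0−20) = 20 − 16.8 = 3.2 → 3
  B: 60 + 0.84×(0−60) = 60 − 50.4 = 9.6 → 10

rgb(35, 3, 10)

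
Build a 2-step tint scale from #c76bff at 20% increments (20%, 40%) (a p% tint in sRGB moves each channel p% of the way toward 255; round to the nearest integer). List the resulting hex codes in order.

#c76bff is rgb(199, 107, 255).
20%: (199 + 11.2 = 210.2→210, 107 + 29.6 = 136.6→137, 255→255) → #d289ff
40%: (199 + 22.4 = 221.4→221, 107 + 59.2 = 166.2→166, 255→255) → #dda6ff

#d289ff, #dda6ff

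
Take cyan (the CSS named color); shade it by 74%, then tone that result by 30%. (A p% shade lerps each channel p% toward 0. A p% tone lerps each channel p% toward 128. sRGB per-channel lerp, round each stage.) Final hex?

CSS cyan is rgb(0, 255, 255).
Per channel, c → c + 0.74(0 − c):
  R: 0 + 0 = 0 → 0
  G: 255 − 188.7 = 66.3 → 66
  B: 255 + 0.74×(0−255) = 255 − 188.7 = 66.3 → 66
After the shade: rgb(0, 66, 66) = #004242.
Per channel, c → c + 0.3(128 − c):
  R: 0 + 38.4 = 38.4 → 38
  G: 66 + 18.6 = 84.6 → 85
  B: 66 + 0.3×(128−66) = 66 + 18.6 = 84.6 → 85
rgb(38, 85, 85) = #265555.

#265555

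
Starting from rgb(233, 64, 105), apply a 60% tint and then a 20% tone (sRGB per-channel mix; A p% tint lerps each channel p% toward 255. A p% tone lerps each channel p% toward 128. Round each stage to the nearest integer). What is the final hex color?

#DEA9B6

Lerp each channel 60% toward 255:
  R: 233 + 13.2 = 246.2 → 246
  G: 64 + 0.6×(255−64) = 64 + 114.6 = 178.6 → 179
  B: 105 + 90 = 195 → 195
After the tint: rgb(246, 179, 195) = #F6B3C3.
Per channel, c → c + 0.2(128 − c):
  R: 246 + 0.2×(128−246) = 246 − 23.6 = 222.4 → 222
  G: 179 + 0.2×(128−179) = 179 − 10.2 = 168.8 → 169
  B: 195 + 0.2×(128−195) = 195 − 13.4 = 181.6 → 182
rgb(222, 169, 182) = #DEA9B6.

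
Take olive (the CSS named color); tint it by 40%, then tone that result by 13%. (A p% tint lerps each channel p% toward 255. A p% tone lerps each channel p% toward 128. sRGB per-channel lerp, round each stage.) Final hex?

#ACAC69

CSS olive is rgb(128, 128, 0).
Lerp each channel 40% toward 255:
  R: 128 + 0.4×(255−128) = 128 + 50.8 = 178.8 → 179
  G: 128 + 0.4×(255−128) = 128 + 50.8 = 178.8 → 179
  B: 0 + 0.4×(255−0) = 0 + 102 = 102 → 102
After the tint: rgb(179, 179, 102) = #B3B366.
Per channel, c → c + 0.13(128 − c):
  R: 179 + 0.13×(128−179) = 179 − 6.63 = 172.37 → 172
  G: 179 + 0.13×(128−179) = 179 − 6.63 = 172.37 → 172
  B: 102 + 3.38 = 105.38 → 105
rgb(172, 172, 105) = #ACAC69.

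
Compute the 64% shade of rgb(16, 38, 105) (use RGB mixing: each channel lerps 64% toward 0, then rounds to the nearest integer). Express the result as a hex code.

Lerp each channel 64% toward 0:
  R: 16 − 10.24 = 5.76 → 6
  G: 38 − 24.32 = 13.68 → 14
  B: 105 + 0.64×(0−105) = 105 − 67.2 = 37.8 → 38
rgb(6, 14, 38) = #060E26.

#060E26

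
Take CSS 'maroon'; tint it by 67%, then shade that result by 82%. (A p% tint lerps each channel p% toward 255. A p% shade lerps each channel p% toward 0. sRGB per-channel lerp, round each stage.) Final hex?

#261f1f

CSS maroon is rgb(128, 0, 0).
Lerp each channel 67% toward 255:
  R: 128 + 85.09 = 213.09 → 213
  G: 0 + 0.67×(255−0) = 0 + 170.85 = 170.85 → 171
  B: 0 + 0.67×(255−0) = 0 + 170.85 = 170.85 → 171
After the tint: rgb(213, 171, 171) = #d5abab.
Per channel, c → c + 0.82(0 − c):
  R: 213 + 0.82×(0−213) = 213 − 174.66 = 38.34 → 38
  G: 171 + 0.82×(0−171) = 171 − 140.22 = 30.78 → 31
  B: 171 + 0.82×(0−171) = 171 − 140.22 = 30.78 → 31
rgb(38, 31, 31) = #261f1f.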